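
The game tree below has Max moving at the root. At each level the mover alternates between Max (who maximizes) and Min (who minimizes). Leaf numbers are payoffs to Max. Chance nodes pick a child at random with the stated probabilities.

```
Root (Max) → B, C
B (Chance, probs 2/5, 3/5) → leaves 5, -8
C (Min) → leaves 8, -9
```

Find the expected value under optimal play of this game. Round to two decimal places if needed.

-2.8

B (Chance): 2/5·5 + 3/5·-8 = -2.8
C (Min): min(8, -9) = -9
Root (Max): max(-2.8, -9) = -2.8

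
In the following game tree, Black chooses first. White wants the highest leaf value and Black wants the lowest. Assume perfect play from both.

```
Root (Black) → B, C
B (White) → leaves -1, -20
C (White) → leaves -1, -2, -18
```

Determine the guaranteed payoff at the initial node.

-1

B (White): max(-1, -20) = -1
C (White): max(-1, -2, -18) = -1
Root (Black): min(-1, -1) = -1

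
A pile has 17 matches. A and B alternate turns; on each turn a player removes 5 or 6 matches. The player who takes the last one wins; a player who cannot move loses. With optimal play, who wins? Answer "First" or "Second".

Mark each pile size as W (mover wins) or L (mover loses):
i:   0  1  2  3  4  5  6  7  8  9 10 11 12 13 14 15 16 17
     L  L  L  L  L  W  W  W  W  W  W  L  L  L  L  L  W  W
Position 17 is W, so the first player wins.

First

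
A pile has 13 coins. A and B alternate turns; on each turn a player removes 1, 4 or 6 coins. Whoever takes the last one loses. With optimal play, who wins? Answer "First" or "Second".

Second

W/L table (W = player to move can force a win):
i:   0  1  2  3  4  5  6  7  8  9 10 11 12 13
     W  L  W  L  W  W  L  W  L  W  W  L  W  L
Position 13 is L, so the second player wins.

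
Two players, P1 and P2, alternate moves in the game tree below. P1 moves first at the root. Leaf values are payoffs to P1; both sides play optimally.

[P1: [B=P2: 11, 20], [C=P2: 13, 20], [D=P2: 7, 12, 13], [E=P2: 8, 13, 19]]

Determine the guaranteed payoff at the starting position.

B (P2): min(11, 20) = 11
C (P2): min(13, 20) = 13
D (P2): min(7, 12, 13) = 7
E (P2): min(8, 13, 19) = 8
Root (P1): max(11, 13, 7, 8) = 13

13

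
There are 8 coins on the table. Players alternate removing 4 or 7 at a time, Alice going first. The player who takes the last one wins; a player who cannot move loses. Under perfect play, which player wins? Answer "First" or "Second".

First

Mark each pile size as W (mover wins) or L (mover loses):
i:   0  1  2  3  4  5  6  7  8
     L  L  L  L  W  W  W  W  W
Position 8 is W, so the first player wins.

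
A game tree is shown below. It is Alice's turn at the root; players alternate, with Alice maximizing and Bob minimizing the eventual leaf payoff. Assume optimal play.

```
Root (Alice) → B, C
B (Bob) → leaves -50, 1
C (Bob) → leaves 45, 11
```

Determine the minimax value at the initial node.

11

B (Bob): min(-50, 1) = -50
C (Bob): min(45, 11) = 11
Root (Alice): max(-50, 11) = 11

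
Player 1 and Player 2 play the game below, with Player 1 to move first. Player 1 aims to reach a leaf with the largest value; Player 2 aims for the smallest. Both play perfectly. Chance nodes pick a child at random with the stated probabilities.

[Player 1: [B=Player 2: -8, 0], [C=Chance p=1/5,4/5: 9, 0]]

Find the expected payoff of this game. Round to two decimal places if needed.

1.8

B (Player 2): min(-8, 0) = -8
C (Chance): 1/5·9 + 4/5·0 = 1.8
Root (Player 1): max(-8, 1.8) = 1.8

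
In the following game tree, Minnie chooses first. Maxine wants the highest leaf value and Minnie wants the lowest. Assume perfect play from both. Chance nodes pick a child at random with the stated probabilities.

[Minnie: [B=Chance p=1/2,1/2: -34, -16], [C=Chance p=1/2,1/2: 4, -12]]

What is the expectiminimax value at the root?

-25

B (Chance): 1/2·-34 + 1/2·-16 = -25
C (Chance): 1/2·4 + 1/2·-12 = -4
Root (Minnie): min(-25, -4) = -25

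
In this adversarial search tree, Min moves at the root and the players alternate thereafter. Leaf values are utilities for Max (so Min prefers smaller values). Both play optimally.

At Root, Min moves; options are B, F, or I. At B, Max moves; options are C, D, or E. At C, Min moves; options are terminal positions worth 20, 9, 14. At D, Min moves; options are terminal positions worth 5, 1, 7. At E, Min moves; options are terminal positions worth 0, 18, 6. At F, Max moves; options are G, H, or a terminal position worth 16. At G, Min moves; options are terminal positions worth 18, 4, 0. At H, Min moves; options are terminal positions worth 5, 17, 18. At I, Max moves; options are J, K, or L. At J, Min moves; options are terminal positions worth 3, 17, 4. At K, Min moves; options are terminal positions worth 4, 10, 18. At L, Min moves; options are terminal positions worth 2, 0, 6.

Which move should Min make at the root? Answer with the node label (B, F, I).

C (Min): min(20, 9, 14) = 9
D (Min): min(5, 1, 7) = 1
E (Min): min(0, 18, 6) = 0
B (Max): max(9, 1, 0) = 9
G (Min): min(18, 4, 0) = 0
H (Min): min(5, 17, 18) = 5
F (Max): max(0, 5, 16) = 16
J (Min): min(3, 17, 4) = 3
K (Min): min(4, 10, 18) = 4
L (Min): min(2, 0, 6) = 0
I (Max): max(3, 4, 0) = 4
Root (Min): min(9, 16, 4) = 4
Min picks the child with the lowest value: I (value 4).

I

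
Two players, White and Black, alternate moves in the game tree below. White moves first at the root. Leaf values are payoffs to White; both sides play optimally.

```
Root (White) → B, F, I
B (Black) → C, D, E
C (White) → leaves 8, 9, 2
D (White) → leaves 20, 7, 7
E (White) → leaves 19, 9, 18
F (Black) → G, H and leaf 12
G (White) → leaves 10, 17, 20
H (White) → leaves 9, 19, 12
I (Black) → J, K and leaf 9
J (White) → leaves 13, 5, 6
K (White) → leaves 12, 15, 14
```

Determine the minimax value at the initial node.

12

C (White): max(8, 9, 2) = 9
D (White): max(20, 7, 7) = 20
E (White): max(19, 9, 18) = 19
B (Black): min(9, 20, 19) = 9
G (White): max(10, 17, 20) = 20
H (White): max(9, 19, 12) = 19
F (Black): min(20, 19, 12) = 12
J (White): max(13, 5, 6) = 13
K (White): max(12, 15, 14) = 15
I (Black): min(13, 15, 9) = 9
Root (White): max(9, 12, 9) = 12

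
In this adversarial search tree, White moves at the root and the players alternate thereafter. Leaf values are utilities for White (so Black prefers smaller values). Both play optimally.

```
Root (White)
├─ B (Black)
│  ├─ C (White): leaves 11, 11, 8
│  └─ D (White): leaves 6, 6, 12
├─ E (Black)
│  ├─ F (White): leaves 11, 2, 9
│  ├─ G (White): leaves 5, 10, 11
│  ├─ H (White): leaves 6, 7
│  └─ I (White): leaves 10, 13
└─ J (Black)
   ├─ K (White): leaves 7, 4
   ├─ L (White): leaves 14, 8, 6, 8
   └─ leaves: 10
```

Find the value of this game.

11

C (White): max(11, 11, 8) = 11
D (White): max(6, 6, 12) = 12
B (Black): min(11, 12) = 11
F (White): max(11, 2, 9) = 11
G (White): max(5, 10, 11) = 11
H (White): max(6, 7) = 7
I (White): max(10, 13) = 13
E (Black): min(11, 11, 7, 13) = 7
K (White): max(7, 4) = 7
L (White): max(14, 8, 6, 8) = 14
J (Black): min(7, 14, 10) = 7
Root (White): max(11, 7, 7) = 11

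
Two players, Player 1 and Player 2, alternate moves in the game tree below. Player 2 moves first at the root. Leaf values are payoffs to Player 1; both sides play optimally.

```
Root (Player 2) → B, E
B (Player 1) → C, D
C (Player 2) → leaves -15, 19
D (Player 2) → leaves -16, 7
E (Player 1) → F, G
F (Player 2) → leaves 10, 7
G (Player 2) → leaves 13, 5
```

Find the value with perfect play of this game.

C (Player 2): min(-15, 19) = -15
D (Player 2): min(-16, 7) = -16
B (Player 1): max(-15, -16) = -15
F (Player 2): min(10, 7) = 7
G (Player 2): min(13, 5) = 5
E (Player 1): max(7, 5) = 7
Root (Player 2): min(-15, 7) = -15

-15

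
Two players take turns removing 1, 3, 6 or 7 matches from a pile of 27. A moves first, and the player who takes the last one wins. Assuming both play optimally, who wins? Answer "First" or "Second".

Mark each pile size as W (mover wins) or L (mover loses):
i:   0  1  2  3  4  5  6  7  8  9 10 11 12 13 14 15 16 17 18 19 20 21 22 23 24 25 26 27
     L  W  L  W  L  W  W  W  W  W  W  W  L  W  L  W  L  W  W  W  W  W  W  W  L  W  L  W
Position 27 is W, so the first player wins.

First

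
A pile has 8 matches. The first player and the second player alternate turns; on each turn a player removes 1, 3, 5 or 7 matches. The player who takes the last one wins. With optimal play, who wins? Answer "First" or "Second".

Mark each pile size as W (mover wins) or L (mover loses):
i:   0  1  2  3  4  5  6  7  8
     L  W  L  W  L  W  L  W  L
Position 8 is L, so the second player wins.

Second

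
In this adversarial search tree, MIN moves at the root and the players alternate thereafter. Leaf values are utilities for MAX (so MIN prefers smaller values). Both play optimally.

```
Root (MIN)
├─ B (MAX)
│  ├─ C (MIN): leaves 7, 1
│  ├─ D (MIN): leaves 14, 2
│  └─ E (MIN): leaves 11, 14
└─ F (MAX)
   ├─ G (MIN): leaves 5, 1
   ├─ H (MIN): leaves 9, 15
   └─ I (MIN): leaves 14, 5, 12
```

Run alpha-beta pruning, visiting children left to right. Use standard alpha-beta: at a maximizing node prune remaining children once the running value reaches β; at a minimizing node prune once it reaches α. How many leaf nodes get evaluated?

C [α=-∞,β=+∞]: v=1
D [α=1,β=+∞]: v=2
E [α=2,β=+∞]: v=11
B [α=-∞,β=+∞]: v=11
G [α=-∞,β=11]: v=1
H [α=1,β=11]: v=9
I [α=9,β=11]: v=5 after child 2 ≤ α → α-cutoff, skip 1
F [α=-∞,β=11]: v=9
Root [α=-∞,β=+∞]: v=9
Leaves evaluated: 12 of 13.

12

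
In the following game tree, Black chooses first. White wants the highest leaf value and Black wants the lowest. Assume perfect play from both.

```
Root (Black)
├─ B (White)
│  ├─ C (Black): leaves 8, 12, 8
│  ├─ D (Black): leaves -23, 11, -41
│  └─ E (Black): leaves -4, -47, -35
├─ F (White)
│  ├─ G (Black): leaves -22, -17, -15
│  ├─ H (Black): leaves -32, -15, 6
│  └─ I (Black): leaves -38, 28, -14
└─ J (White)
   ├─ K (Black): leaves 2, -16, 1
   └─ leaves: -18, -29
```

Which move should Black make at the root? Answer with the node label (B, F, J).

C (Black): min(8, 12, 8) = 8
D (Black): min(-23, 11, -41) = -41
E (Black): min(-4, -47, -35) = -47
B (White): max(8, -41, -47) = 8
G (Black): min(-22, -17, -15) = -22
H (Black): min(-32, -15, 6) = -32
I (Black): min(-38, 28, -14) = -38
F (White): max(-22, -32, -38) = -22
K (Black): min(2, -16, 1) = -16
J (White): max(-16, -18, -29) = -16
Root (Black): min(8, -22, -16) = -22
Black picks the child with the lowest value: F (value -22).

F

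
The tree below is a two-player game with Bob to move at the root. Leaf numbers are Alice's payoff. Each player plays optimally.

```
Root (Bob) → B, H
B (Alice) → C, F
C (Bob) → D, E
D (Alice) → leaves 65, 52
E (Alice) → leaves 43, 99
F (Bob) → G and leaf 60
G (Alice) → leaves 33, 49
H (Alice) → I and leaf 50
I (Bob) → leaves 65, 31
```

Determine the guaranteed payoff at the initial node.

D (Alice): max(65, 52) = 65
E (Alice): max(43, 99) = 99
C (Bob): min(65, 99) = 65
G (Alice): max(33, 49) = 49
F (Bob): min(49, 60) = 49
B (Alice): max(65, 49) = 65
I (Bob): min(65, 31) = 31
H (Alice): max(31, 50) = 50
Root (Bob): min(65, 50) = 50

50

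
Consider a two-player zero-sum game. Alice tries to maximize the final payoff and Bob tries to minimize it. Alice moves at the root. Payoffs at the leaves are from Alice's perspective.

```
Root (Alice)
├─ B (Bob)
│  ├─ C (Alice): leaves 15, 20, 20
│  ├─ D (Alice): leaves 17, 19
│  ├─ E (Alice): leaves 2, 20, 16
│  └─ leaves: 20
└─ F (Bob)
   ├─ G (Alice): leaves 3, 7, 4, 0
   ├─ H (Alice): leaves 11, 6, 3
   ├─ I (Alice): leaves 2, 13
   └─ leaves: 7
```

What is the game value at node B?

C: max(15, 20, 20) = 20
D: max(17, 19) = 19
E: max(2, 20, 16) = 20
B: min(20, 19, 20, 20) = 19

19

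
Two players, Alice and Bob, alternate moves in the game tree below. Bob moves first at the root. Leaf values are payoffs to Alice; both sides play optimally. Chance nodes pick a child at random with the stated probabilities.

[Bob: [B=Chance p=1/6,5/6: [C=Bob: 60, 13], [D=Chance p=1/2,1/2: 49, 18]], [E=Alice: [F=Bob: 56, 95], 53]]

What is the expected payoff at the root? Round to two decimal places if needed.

30.08

C (Bob): min(60, 13) = 13
D (Chance): 1/2·49 + 1/2·18 = 33.5
B (Chance): 1/6·13 + 5/6·33.5 = 30.08
F (Bob): min(56, 95) = 56
E (Alice): max(56, 53) = 56
Root (Bob): min(30.08, 56) = 30.08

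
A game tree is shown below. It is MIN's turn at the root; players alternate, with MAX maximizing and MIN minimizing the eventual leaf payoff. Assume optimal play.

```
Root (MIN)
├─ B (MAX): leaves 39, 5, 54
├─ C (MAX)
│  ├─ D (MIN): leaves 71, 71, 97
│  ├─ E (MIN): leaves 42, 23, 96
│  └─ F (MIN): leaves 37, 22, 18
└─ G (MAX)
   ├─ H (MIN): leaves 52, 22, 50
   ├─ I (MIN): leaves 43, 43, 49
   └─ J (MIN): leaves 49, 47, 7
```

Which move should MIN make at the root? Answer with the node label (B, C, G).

B (MAX): max(39, 5, 54) = 54
D (MIN): min(71, 71, 97) = 71
E (MIN): min(42, 23, 96) = 23
F (MIN): min(37, 22, 18) = 18
C (MAX): max(71, 23, 18) = 71
H (MIN): min(52, 22, 50) = 22
I (MIN): min(43, 43, 49) = 43
J (MIN): min(49, 47, 7) = 7
G (MAX): max(22, 43, 7) = 43
Root (MIN): min(54, 71, 43) = 43
MIN picks the child with the lowest value: G (value 43).

G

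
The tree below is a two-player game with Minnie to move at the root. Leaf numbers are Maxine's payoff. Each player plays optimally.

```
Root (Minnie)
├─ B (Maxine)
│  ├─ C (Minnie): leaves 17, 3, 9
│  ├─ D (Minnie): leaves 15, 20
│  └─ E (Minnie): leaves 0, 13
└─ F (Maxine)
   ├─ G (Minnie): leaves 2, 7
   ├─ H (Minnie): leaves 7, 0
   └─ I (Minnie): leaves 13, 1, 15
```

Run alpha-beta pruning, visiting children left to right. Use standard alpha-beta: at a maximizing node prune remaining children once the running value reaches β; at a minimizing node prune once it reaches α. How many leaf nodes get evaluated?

12

C [α=-∞,β=+∞]: v=3
D [α=3,β=+∞]: v=15
E [α=15,β=+∞]: v=0 after child 1 ≤ α → α-cutoff, skip 1
B [α=-∞,β=+∞]: v=15
G [α=-∞,β=15]: v=2
H [α=2,β=15]: v=0
I [α=2,β=15]: v=1 after child 2 ≤ α → α-cutoff, skip 1
F [α=-∞,β=15]: v=2
Root [α=-∞,β=+∞]: v=2
Leaves evaluated: 12 of 14.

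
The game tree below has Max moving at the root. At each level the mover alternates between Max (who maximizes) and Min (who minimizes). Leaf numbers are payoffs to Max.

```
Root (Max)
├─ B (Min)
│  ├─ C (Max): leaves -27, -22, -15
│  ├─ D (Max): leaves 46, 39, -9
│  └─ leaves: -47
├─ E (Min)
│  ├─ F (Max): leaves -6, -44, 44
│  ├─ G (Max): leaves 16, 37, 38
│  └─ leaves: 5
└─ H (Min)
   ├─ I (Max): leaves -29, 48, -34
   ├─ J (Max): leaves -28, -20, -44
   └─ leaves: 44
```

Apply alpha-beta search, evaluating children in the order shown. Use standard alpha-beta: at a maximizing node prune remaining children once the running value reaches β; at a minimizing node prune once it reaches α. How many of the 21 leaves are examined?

C [α=-∞,β=+∞]: v=-15
D [α=-∞,β=-15]: v=46 after child 1 ≥ β → β-cutoff, skip 2
B [α=-∞,β=+∞]: v=-47
F [α=-47,β=+∞]: v=44
G [α=-47,β=44]: v=38
E [α=-47,β=+∞]: v=5
I [α=5,β=+∞]: v=48
J [α=5,β=48]: v=-20
H [α=5,β=+∞]: v=-20 after child 2 ≤ α → α-cutoff, skip 1
Root [α=-∞,β=+∞]: v=5
Leaves evaluated: 18 of 21.

18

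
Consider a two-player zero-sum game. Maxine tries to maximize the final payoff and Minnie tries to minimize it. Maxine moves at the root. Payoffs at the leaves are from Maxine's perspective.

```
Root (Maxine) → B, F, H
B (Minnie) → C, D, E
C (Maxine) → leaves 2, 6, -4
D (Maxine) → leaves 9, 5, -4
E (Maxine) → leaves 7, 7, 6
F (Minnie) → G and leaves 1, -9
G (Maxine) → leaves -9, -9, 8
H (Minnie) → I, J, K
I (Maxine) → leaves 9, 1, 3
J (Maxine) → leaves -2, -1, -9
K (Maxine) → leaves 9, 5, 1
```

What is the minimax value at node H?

I: max(9, 1, 3) = 9
J: max(-2, -1, -9) = -1
K: max(9, 5, 1) = 9
H: min(9, -1, 9) = -1

-1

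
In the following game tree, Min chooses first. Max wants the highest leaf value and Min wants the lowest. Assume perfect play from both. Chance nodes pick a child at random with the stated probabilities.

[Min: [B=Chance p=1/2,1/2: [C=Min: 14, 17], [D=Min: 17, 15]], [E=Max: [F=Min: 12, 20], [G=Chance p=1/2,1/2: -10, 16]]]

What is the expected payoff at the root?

C (Min): min(14, 17) = 14
D (Min): min(17, 15) = 15
B (Chance): 1/2·14 + 1/2·15 = 14.5
F (Min): min(12, 20) = 12
G (Chance): 1/2·-10 + 1/2·16 = 3
E (Max): max(12, 3) = 12
Root (Min): min(14.5, 12) = 12

12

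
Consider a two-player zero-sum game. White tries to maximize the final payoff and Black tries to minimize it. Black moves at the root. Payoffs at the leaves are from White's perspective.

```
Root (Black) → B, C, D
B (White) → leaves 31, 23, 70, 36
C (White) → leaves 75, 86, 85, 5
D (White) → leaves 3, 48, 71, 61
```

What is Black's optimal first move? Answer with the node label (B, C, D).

B (White): max(31, 23, 70, 36) = 70
C (White): max(75, 86, 85, 5) = 86
D (White): max(3, 48, 71, 61) = 71
Root (Black): min(70, 86, 71) = 70
Black picks the child with the lowest value: B (value 70).

B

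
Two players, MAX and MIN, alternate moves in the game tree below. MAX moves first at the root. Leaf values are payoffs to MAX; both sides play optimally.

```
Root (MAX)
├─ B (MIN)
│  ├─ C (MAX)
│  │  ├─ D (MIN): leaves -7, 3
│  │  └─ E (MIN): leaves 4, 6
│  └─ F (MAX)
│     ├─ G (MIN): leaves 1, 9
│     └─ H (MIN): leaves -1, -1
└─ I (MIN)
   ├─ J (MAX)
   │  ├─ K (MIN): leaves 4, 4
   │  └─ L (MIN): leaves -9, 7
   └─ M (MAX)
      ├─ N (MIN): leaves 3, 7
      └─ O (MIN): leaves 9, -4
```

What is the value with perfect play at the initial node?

D (MIN): min(-7, 3) = -7
E (MIN): min(4, 6) = 4
C (MAX): max(-7, 4) = 4
G (MIN): min(1, 9) = 1
H (MIN): min(-1, -1) = -1
F (MAX): max(1, -1) = 1
B (MIN): min(4, 1) = 1
K (MIN): min(4, 4) = 4
L (MIN): min(-9, 7) = -9
J (MAX): max(4, -9) = 4
N (MIN): min(3, 7) = 3
O (MIN): min(9, -4) = -4
M (MAX): max(3, -4) = 3
I (MIN): min(4, 3) = 3
Root (MAX): max(1, 3) = 3

3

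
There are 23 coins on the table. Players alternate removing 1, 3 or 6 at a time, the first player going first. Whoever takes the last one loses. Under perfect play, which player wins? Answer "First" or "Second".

Second

W/L table (W = player to move can force a win):
i:   0  1  2  3  4  5  6  7  8  9 10 11 12 13 14 15 16 17 18 19 20 21 22 23
     W  L  W  L  W  L  W  W  W  W  L  W  L  W  L  W  W  W  W  L  W  L  W  L
Position 23 is L, so the second player wins.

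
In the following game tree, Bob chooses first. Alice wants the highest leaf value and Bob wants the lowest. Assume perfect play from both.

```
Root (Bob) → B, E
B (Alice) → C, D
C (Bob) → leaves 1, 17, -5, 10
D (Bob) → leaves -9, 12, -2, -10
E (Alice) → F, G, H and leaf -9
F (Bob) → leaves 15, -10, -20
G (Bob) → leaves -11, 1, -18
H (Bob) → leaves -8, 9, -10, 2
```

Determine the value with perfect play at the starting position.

-9

C (Bob): min(1, 17, -5, 10) = -5
D (Bob): min(-9, 12, -2, -10) = -10
B (Alice): max(-5, -10) = -5
F (Bob): min(15, -10, -20) = -20
G (Bob): min(-11, 1, -18) = -18
H (Bob): min(-8, 9, -10, 2) = -10
E (Alice): max(-20, -18, -10, -9) = -9
Root (Bob): min(-5, -9) = -9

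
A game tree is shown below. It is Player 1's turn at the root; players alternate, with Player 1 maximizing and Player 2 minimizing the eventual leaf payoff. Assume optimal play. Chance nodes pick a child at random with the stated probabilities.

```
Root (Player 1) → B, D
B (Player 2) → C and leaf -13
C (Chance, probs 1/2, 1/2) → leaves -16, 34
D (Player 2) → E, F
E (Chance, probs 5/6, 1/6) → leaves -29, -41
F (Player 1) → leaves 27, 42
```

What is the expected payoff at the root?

-13

C (Chance): 1/2·-16 + 1/2·34 = 9
B (Player 2): min(9, -13) = -13
E (Chance): 5/6·-29 + 1/6·-41 = -31
F (Player 1): max(27, 42) = 42
D (Player 2): min(-31, 42) = -31
Root (Player 1): max(-13, -31) = -13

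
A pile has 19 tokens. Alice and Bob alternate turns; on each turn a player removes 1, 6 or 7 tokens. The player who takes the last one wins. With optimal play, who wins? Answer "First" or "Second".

Positions where the player to move wins (W) vs loses (L):
i:   0  1  2  3  4  5  6  7  8  9 10 11 12 13 14 15 16 17 18 19
     L  W  L  W  L  W  W  W  W  W  W  W  L  W  L  W  L  W  W  W
Position 19 is W, so the first player wins.

First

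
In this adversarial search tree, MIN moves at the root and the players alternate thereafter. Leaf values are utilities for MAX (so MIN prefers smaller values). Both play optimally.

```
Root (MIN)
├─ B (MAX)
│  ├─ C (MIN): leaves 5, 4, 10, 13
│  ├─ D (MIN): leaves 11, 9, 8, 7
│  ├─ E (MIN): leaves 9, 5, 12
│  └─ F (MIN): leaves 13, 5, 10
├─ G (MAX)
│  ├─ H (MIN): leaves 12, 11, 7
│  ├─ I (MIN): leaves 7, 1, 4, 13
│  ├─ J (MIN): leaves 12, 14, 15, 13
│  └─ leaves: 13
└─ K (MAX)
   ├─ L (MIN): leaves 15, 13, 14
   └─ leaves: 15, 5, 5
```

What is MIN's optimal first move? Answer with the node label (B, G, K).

B

C (MIN): min(5, 4, 10, 13) = 4
D (MIN): min(11, 9, 8, 7) = 7
E (MIN): min(9, 5, 12) = 5
F (MIN): min(13, 5, 10) = 5
B (MAX): max(4, 7, 5, 5) = 7
H (MIN): min(12, 11, 7) = 7
I (MIN): min(7, 1, 4, 13) = 1
J (MIN): min(12, 14, 15, 13) = 12
G (MAX): max(7, 1, 12, 13) = 13
L (MIN): min(15, 13, 14) = 13
K (MAX): max(13, 15, 5, 5) = 15
Root (MIN): min(7, 13, 15) = 7
MIN picks the child with the lowest value: B (value 7).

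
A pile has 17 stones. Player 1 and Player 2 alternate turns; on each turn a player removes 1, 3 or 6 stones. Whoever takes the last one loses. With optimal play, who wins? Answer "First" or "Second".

First

Positions where the player to move wins (W) vs loses (L):
i:   0  1  2  3  4  5  6  7  8  9 10 11 12 13 14 15 16 17
     W  L  W  L  W  L  W  W  W  W  L  W  L  W  L  W  W  W
Position 17 is W, so the first player wins.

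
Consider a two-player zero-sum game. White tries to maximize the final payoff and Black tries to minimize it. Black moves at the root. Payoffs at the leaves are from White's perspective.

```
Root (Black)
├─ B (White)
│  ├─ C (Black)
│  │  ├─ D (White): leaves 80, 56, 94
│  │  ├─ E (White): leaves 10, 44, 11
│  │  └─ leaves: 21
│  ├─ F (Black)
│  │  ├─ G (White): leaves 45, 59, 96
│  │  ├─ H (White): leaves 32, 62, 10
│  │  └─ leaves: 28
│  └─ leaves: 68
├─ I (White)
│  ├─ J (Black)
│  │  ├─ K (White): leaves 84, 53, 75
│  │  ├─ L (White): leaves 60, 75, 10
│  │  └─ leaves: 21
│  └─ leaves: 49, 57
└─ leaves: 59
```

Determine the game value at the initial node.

D (White): max(80, 56, 94) = 94
E (White): max(10, 44, 11) = 44
C (Black): min(94, 44, 21) = 21
G (White): max(45, 59, 96) = 96
H (White): max(32, 62, 10) = 62
F (Black): min(96, 62, 28) = 28
B (White): max(21, 28, 68) = 68
K (White): max(84, 53, 75) = 84
L (White): max(60, 75, 10) = 75
J (Black): min(84, 75, 21) = 21
I (White): max(21, 49, 57) = 57
Root (Black): min(68, 57, 59) = 57

57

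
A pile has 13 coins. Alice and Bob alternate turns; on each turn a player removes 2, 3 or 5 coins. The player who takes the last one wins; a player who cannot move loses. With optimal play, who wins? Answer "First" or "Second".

First

i:   0  1  2  3  4  5  6  7  8  9 10 11 12 13
     L  L  W  W  W  W  W  L  L  W  W  W  W  W
Position 13 is W, so the first player wins.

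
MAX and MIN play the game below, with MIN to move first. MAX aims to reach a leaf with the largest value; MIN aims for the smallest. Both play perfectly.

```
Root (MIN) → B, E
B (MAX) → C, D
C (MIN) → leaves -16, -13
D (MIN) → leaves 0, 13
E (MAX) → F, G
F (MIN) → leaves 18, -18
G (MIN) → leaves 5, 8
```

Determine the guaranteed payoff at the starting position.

0

C (MIN): min(-16, -13) = -16
D (MIN): min(0, 13) = 0
B (MAX): max(-16, 0) = 0
F (MIN): min(18, -18) = -18
G (MIN): min(5, 8) = 5
E (MAX): max(-18, 5) = 5
Root (MIN): min(0, 5) = 0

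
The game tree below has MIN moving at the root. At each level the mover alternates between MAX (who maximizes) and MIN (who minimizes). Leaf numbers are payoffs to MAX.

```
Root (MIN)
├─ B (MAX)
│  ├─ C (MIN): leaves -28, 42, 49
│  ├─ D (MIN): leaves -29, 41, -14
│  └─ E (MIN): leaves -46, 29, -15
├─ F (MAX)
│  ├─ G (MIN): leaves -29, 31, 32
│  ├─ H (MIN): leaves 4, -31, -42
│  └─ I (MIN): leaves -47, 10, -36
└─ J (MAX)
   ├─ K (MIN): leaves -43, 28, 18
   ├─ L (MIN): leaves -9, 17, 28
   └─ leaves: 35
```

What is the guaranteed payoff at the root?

C (MIN): min(-28, 42, 49) = -28
D (MIN): min(-29, 41, -14) = -29
E (MIN): min(-46, 29, -15) = -46
B (MAX): max(-28, -29, -46) = -28
G (MIN): min(-29, 31, 32) = -29
H (MIN): min(4, -31, -42) = -42
I (MIN): min(-47, 10, -36) = -47
F (MAX): max(-29, -42, -47) = -29
K (MIN): min(-43, 28, 18) = -43
L (MIN): min(-9, 17, 28) = -9
J (MAX): max(-43, -9, 35) = 35
Root (MIN): min(-28, -29, 35) = -29

-29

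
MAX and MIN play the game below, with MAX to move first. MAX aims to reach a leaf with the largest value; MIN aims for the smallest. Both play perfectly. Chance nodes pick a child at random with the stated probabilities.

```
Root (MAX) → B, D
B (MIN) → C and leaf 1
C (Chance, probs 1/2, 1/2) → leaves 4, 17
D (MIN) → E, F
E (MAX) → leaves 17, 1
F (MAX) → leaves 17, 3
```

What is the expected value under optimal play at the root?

C (Chance): 1/2·4 + 1/2·17 = 10.5
B (MIN): min(10.5, 1) = 1
E (MAX): max(17, 1) = 17
F (MAX): max(17, 3) = 17
D (MIN): min(17, 17) = 17
Root (MAX): max(1, 17) = 17

17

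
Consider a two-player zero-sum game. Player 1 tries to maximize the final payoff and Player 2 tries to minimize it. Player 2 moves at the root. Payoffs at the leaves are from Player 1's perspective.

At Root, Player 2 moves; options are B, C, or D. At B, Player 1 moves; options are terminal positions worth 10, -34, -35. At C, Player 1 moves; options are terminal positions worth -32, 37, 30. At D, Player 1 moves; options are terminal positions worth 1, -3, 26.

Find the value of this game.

10

B (Player 1): max(10, -34, -35) = 10
C (Player 1): max(-32, 37, 30) = 37
D (Player 1): max(1, -3, 26) = 26
Root (Player 2): min(10, 37, 26) = 10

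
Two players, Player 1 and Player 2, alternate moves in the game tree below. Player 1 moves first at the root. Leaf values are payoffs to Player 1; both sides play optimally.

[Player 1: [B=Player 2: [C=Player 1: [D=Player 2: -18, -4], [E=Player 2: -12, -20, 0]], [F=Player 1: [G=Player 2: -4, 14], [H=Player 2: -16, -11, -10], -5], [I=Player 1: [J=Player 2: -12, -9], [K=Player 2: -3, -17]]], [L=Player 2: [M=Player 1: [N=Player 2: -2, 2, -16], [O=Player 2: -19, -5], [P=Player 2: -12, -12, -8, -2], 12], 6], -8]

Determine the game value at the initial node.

D (Player 2): min(-18, -4) = -18
E (Player 2): min(-12, -20, 0) = -20
C (Player 1): max(-18, -20) = -18
G (Player 2): min(-4, 14) = -4
H (Player 2): min(-16, -11, -10) = -16
F (Player 1): max(-4, -16, -5) = -4
J (Player 2): min(-12, -9) = -12
K (Player 2): min(-3, -17) = -17
I (Player 1): max(-12, -17) = -12
B (Player 2): min(-18, -4, -12) = -18
N (Player 2): min(-2, 2, -16) = -16
O (Player 2): min(-19, -5) = -19
P (Player 2): min(-12, -12, -8, -2) = -12
M (Player 1): max(-16, -19, -12, 12) = 12
L (Player 2): min(12, 6) = 6
Root (Player 1): max(-18, 6, -8) = 6

6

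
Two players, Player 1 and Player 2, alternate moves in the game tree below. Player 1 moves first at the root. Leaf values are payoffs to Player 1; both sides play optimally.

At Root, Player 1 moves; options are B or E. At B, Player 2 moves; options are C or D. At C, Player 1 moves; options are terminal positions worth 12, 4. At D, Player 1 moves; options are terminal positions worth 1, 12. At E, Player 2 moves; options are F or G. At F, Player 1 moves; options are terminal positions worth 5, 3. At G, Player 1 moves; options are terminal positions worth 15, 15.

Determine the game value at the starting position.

C (Player 1): max(12, 4) = 12
D (Player 1): max(1, 12) = 12
B (Player 2): min(12, 12) = 12
F (Player 1): max(5, 3) = 5
G (Player 1): max(15, 15) = 15
E (Player 2): min(5, 15) = 5
Root (Player 1): max(12, 5) = 12

12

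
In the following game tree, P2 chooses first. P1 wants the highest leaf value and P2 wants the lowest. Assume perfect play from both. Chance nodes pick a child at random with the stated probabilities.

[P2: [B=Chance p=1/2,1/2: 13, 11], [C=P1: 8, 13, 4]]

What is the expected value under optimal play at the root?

B (Chance): 1/2·13 + 1/2·11 = 12
C (P1): max(8, 13, 4) = 13
Root (P2): min(12, 13) = 12

12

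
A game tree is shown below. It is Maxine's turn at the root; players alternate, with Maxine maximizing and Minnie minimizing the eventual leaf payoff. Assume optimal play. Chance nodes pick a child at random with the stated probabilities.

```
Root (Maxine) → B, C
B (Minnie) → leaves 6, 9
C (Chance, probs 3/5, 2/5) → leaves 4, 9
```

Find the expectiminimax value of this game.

B (Minnie): min(6, 9) = 6
C (Chance): 3/5·4 + 2/5·9 = 6
Root (Maxine): max(6, 6) = 6

6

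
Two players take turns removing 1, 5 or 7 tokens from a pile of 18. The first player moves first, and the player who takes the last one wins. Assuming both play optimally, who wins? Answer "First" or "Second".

W/L table (W = player to move can force a win):
i:   0  1  2  3  4  5  6  7  8  9 10 11 12 13 14 15 16 17 18
     L  W  L  W  L  W  L  W  L  W  L  W  L  W  L  W  L  W  L
Position 18 is L, so the second player wins.

Second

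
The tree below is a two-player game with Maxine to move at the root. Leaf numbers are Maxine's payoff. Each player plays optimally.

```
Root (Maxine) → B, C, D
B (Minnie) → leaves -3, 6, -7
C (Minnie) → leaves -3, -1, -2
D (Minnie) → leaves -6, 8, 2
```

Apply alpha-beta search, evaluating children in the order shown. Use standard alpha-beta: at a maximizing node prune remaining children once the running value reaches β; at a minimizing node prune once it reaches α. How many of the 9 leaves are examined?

7

B [α=-∞,β=+∞]: v=-7
C [α=-7,β=+∞]: v=-3
D [α=-3,β=+∞]: v=-6 after child 1 ≤ α → α-cutoff, skip 2
Root [α=-∞,β=+∞]: v=-3
Leaves evaluated: 7 of 9.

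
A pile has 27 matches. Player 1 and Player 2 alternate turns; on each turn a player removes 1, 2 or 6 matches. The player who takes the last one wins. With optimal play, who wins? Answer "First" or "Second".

Positions where the player to move wins (W) vs loses (L):
i:   0  1  2  3  4  5  6  7  8  9 10 11 12 13 14 15 16 17 18 19 20 21 22 23 24 25 26 27
     L  W  W  L  W  W  W  L  W  W  L  W  W  W  L  W  W  L  W  W  W  L  W  W  L  W  W  W
Position 27 is W, so the first player wins.

First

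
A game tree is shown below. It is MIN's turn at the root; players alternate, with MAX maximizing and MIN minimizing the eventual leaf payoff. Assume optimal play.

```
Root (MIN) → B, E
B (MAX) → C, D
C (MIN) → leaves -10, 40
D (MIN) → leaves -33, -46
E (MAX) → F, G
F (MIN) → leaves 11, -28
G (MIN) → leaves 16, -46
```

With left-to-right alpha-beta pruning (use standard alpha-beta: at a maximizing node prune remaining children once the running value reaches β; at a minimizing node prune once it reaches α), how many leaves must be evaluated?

7

C [α=-∞,β=+∞]: v=-10
D [α=-10,β=+∞]: v=-33 after child 1 ≤ α → α-cutoff, skip 1
B [α=-∞,β=+∞]: v=-10
F [α=-∞,β=-10]: v=-28
G [α=-28,β=-10]: v=-46
E [α=-∞,β=-10]: v=-28
Root [α=-∞,β=+∞]: v=-28
Leaves evaluated: 7 of 8.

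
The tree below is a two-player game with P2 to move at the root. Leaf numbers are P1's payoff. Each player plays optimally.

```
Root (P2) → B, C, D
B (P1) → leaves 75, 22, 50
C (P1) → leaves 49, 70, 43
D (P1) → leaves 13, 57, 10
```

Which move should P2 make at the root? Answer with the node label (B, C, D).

D

B (P1): max(75, 22, 50) = 75
C (P1): max(49, 70, 43) = 70
D (P1): max(13, 57, 10) = 57
Root (P2): min(75, 70, 57) = 57
P2 picks the child with the lowest value: D (value 57).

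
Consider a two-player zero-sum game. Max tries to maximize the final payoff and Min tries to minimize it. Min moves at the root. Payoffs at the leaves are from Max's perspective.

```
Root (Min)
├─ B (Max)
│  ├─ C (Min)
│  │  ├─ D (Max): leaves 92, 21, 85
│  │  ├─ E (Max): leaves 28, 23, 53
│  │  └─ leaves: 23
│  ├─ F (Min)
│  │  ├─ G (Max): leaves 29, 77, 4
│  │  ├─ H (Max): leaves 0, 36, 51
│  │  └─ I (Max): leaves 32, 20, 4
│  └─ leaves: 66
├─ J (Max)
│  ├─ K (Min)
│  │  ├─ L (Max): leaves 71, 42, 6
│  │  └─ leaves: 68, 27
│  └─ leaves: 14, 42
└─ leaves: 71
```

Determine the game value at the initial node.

D (Max): max(92, 21, 85) = 92
E (Max): max(28, 23, 53) = 53
C (Min): min(92, 53, 23) = 23
G (Max): max(29, 77, 4) = 77
H (Max): max(0, 36, 51) = 51
I (Max): max(32, 20, 4) = 32
F (Min): min(77, 51, 32) = 32
B (Max): max(23, 32, 66) = 66
L (Max): max(71, 42, 6) = 71
K (Min): min(71, 68, 27) = 27
J (Max): max(27, 14, 42) = 42
Root (Min): min(66, 42, 71) = 42

42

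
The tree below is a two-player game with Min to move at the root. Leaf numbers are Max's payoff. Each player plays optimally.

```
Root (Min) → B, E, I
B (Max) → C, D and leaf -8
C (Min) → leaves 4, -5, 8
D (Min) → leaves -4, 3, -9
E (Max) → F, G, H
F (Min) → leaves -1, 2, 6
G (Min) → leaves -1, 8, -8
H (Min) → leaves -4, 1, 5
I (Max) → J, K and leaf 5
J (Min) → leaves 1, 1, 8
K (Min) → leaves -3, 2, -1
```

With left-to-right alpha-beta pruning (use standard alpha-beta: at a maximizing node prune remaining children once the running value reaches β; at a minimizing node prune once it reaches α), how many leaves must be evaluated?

C [α=-∞,β=+∞]: v=-5
D [α=-5,β=+∞]: v=-9
B [α=-∞,β=+∞]: v=-5
F [α=-∞,β=-5]: v=-1
E [α=-∞,β=-5]: v=-1 after child 1 ≥ β → β-cutoff, skip 2
J [α=-∞,β=-5]: v=1
I [α=-∞,β=-5]: v=1 after child 1 ≥ β → β-cutoff, skip 2
Root [α=-∞,β=+∞]: v=-5
Leaves evaluated: 13 of 23.

13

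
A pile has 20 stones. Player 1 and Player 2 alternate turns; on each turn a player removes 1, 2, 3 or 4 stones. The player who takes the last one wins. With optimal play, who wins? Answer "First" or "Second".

Second

Compute winning (W) and losing (L) positions by backward induction:
i:   0  1  2  3  4  5  6  7  8  9 10 11 12 13 14 15 16 17 18 19 20
     L  W  W  W  W  L  W  W  W  W  L  W  W  W  W  L  W  W  W  W  L
Position 20 is L, so the second player wins.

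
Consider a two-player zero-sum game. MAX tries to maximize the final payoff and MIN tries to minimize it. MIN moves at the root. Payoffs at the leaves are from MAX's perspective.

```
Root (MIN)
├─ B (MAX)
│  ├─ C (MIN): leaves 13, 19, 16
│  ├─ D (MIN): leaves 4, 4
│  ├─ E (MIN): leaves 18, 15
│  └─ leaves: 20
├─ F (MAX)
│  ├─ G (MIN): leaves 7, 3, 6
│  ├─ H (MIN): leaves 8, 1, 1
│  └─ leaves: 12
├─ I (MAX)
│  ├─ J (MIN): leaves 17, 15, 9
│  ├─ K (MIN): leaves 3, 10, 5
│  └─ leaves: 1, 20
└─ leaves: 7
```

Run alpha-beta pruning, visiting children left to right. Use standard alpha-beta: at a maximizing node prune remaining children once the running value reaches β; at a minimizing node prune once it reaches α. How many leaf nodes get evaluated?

C [α=-∞,β=+∞]: v=13
D [α=13,β=+∞]: v=4 after child 1 ≤ α → α-cutoff, skip 1
E [α=13,β=+∞]: v=15
B [α=-∞,β=+∞]: v=20
G [α=-∞,β=20]: v=3
H [α=3,β=20]: v=1 after child 2 ≤ α → α-cutoff, skip 1
F [α=-∞,β=20]: v=12
J [α=-∞,β=12]: v=9
K [α=9,β=12]: v=3 after child 1 ≤ α → α-cutoff, skip 2
I [α=-∞,β=12]: v=20
Root [α=-∞,β=+∞]: v=7
Leaves evaluated: 20 of 24.

20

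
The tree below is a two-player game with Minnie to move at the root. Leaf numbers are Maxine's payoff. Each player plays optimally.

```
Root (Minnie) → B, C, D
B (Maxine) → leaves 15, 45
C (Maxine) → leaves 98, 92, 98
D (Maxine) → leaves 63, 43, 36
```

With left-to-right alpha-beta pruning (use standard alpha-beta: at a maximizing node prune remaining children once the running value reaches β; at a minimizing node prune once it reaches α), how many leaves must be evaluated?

B [α=-∞,β=+∞]: v=45
C [α=-∞,β=45]: v=98 after child 1 ≥ β → β-cutoff, skip 2
D [α=-∞,β=45]: v=63 after child 1 ≥ β → β-cutoff, skip 2
Root [α=-∞,β=+∞]: v=45
Leaves evaluated: 4 of 8.

4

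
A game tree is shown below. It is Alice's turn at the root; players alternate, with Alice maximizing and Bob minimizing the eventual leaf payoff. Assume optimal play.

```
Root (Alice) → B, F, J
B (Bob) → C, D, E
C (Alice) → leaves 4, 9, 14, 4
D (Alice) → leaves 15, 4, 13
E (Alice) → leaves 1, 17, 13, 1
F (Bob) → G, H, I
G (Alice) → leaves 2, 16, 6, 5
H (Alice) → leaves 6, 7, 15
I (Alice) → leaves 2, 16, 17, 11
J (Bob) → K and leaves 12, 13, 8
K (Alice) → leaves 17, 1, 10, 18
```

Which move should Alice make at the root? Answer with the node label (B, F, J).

F

C (Alice): max(4, 9, 14, 4) = 14
D (Alice): max(15, 4, 13) = 15
E (Alice): max(1, 17, 13, 1) = 17
B (Bob): min(14, 15, 17) = 14
G (Alice): max(2, 16, 6, 5) = 16
H (Alice): max(6, 7, 15) = 15
I (Alice): max(2, 16, 17, 11) = 17
F (Bob): min(16, 15, 17) = 15
K (Alice): max(17, 1, 10, 18) = 18
J (Bob): min(18, 12, 13, 8) = 8
Root (Alice): max(14, 15, 8) = 15
Alice picks the child with the highest value: F (value 15).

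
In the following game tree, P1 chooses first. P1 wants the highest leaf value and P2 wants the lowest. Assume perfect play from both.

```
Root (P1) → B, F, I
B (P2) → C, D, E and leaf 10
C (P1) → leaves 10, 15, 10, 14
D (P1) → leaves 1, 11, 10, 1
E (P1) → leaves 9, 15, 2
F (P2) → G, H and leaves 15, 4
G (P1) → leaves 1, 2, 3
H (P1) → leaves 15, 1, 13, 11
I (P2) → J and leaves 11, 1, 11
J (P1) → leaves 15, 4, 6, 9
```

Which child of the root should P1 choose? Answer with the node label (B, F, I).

B

C (P1): max(10, 15, 10, 14) = 15
D (P1): max(1, 11, 10, 1) = 11
E (P1): max(9, 15, 2) = 15
B (P2): min(15, 11, 15, 10) = 10
G (P1): max(1, 2, 3) = 3
H (P1): max(15, 1, 13, 11) = 15
F (P2): min(3, 15, 15, 4) = 3
J (P1): max(15, 4, 6, 9) = 15
I (P2): min(15, 11, 1, 11) = 1
Root (P1): max(10, 3, 1) = 10
P1 picks the child with the highest value: B (value 10).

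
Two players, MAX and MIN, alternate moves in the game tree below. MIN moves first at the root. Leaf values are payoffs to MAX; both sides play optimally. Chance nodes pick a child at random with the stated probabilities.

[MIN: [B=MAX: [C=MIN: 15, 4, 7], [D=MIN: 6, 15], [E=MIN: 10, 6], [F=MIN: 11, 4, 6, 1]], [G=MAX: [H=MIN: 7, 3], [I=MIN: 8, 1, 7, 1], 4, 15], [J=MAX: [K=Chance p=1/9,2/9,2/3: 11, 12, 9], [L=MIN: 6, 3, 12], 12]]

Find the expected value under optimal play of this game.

6

C (MIN): min(15, 4, 7) = 4
D (MIN): min(6, 15) = 6
E (MIN): min(10, 6) = 6
F (MIN): min(11, 4, 6, 1) = 1
B (MAX): max(4, 6, 6, 1) = 6
H (MIN): min(7, 3) = 3
I (MIN): min(8, 1, 7, 1) = 1
G (MAX): max(3, 1, 4, 15) = 15
K (Chance): 1/9·11 + 2/9·12 + 2/3·9 = 9.89
L (MIN): min(6, 3, 12) = 3
J (MAX): max(9.89, 3, 12) = 12
Root (MIN): min(6, 15, 12) = 6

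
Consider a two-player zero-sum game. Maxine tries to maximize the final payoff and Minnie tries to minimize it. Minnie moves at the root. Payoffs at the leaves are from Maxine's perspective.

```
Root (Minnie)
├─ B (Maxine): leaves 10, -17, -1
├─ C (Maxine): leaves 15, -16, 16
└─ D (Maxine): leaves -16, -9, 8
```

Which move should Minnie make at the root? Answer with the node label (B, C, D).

D

B (Maxine): max(10, -17, -1) = 10
C (Maxine): max(15, -16, 16) = 16
D (Maxine): max(-16, -9, 8) = 8
Root (Minnie): min(10, 16, 8) = 8
Minnie picks the child with the lowest value: D (value 8).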